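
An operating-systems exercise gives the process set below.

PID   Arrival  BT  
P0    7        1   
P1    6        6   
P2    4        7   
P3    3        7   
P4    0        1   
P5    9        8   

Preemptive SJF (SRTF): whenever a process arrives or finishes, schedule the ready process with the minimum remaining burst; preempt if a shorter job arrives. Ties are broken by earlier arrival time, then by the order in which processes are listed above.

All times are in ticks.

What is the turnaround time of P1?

11

Gantt: | P4 0-1 | idle 1-3 | P3 3-7 | P0 7-8 | P3 8-11 | P1 11-17 | P2 17-24 | P5 24-32 |
Completion: P0=8  P1=17  P2=24  P3=11  P4=1  P5=32
Turnaround (C−A): P0=1  P1=11  P2=20  P3=8  P4=1  P5=23
Turnaround(P1) = completion − arrival = 17 − 6 = 11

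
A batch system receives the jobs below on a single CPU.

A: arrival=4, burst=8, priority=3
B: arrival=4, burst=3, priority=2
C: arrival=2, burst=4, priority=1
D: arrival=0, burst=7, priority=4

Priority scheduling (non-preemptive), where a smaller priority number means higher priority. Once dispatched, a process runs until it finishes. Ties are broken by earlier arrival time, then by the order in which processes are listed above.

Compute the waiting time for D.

0

Gantt: | D 0-7 | C 7-11 | B 11-14 | A 14-22 |
Completion: A=22  B=14  C=11  D=7
Waiting(D) = turnaround − burst = 7 − 7 = 0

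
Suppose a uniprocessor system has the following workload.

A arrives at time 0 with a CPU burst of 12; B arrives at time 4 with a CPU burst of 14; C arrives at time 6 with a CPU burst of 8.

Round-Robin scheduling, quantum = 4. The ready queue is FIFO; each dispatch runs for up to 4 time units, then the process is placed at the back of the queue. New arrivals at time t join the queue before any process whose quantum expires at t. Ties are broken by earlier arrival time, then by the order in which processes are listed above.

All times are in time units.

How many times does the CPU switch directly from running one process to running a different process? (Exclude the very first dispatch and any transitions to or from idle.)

7

Schedule: | A 0-4 | B 4-8 | A 8-12 | C 12-16 | B 16-20 | A 20-24 | C 24-28 | B 28-34 |
Completion: A=24  B=34  C=28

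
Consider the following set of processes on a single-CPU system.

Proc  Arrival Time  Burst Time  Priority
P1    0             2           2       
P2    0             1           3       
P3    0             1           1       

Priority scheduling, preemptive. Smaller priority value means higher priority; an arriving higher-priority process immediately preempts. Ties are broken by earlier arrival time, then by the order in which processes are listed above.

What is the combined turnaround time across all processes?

Timeline: | P3 0-1 | P1 1-3 | P2 3-4 |
Completion: P1=3  P2=4  P3=1
Turnaround (C−A): P1=3  P2=4  P3=1
Turnaround = completion − arrival: P1=3, P2=4, P3=1
Total turnaround = 3 + 4 + 1 = 8

8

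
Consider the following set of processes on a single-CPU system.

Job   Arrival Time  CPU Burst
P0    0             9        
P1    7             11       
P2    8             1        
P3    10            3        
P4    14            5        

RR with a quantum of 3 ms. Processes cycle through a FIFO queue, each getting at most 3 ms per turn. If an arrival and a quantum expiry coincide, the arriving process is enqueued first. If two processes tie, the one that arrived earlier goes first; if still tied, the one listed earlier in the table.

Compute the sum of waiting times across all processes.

Gantt: | P0 0-9 | P1 9-12 | P2 12-13 | P3 13-16 | P1 16-19 | P4 19-22 | P1 22-25 | P4 25-27 | P1 27-29 |
Completion: P0=9  P1=29  P2=13  P3=16  P4=27
Turnaround (C−A): P0=9  P1=22  P2=5  P3=6  P4=13
Waiting = turnaround − burst: P0=0, P1=11, P2=4, P3=3, P4=8
Total waiting = 0 + 11 + 4 + 3 + 8 = 26

26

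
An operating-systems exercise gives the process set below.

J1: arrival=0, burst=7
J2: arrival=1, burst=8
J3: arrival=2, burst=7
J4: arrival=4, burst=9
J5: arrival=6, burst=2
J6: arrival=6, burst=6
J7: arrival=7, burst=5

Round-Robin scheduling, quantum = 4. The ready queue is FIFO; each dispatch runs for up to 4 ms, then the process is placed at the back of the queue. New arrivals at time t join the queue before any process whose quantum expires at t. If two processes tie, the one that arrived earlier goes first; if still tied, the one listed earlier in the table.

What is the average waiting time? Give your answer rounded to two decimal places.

Timeline: | J1 0-4 | J2 4-8 | J3 8-12 | J4 12-16 | J1 16-19 | J5 19-21 | J6 21-25 | J7 25-29 | J2 29-33 | J3 33-36 | J4 36-40 | J6 40-42 | J7 42-43 | J4 43-44 |
Completion: J1=19  J2=33  J3=36  J4=44  J5=21  J6=42  J7=43
Turnaround (C−A): J1=19  J2=32  J3=34  J4=40  J5=15  J6=36  J7=36
Waiting times: J1=12, J2=24, J3=27, J4=31, J5=13, J6=30, J7=31
Average waiting = (12+24+27+31+13+30+31) / 7 = 168/7 = 24.00

24.00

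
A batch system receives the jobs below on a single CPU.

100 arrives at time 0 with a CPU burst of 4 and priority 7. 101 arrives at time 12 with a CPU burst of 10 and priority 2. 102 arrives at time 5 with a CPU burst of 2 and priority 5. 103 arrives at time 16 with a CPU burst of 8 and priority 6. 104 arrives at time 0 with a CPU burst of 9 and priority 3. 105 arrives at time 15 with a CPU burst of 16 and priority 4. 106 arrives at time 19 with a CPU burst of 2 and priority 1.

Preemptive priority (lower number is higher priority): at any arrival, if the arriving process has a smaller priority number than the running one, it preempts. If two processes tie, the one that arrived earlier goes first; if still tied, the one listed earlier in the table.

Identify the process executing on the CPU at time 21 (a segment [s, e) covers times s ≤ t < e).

101

Timeline: | 104 0-9 | 102 9-11 | 100 11-12 | 101 12-19 | 106 19-21 | 101 21-24 | 105 24-40 | 103 40-48 | 100 48-51 |
Completion: 100=51  101=24  102=11  103=48  104=9  105=40  106=21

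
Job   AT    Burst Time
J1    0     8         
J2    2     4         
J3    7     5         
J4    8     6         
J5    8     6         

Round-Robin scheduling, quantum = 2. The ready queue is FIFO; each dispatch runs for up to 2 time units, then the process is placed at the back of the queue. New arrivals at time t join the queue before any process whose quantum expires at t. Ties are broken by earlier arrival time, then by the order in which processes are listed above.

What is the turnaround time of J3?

Schedule: | J1 0-2 | J2 2-4 | J1 4-6 | J2 6-8 | J1 8-10 | J3 10-12 | J4 12-14 | J5 14-16 | J1 16-18 | J3 18-20 | J4 20-22 | J5 22-24 | J3 24-25 | J4 25-27 | J5 27-29 |
Completion: J1=18  J2=8  J3=25  J4=27  J5=29
Turnaround (C−A): J1=18  J2=6  J3=18  J4=19  J5=21
Turnaround(J3) = completion − arrival = 25 − 7 = 18

18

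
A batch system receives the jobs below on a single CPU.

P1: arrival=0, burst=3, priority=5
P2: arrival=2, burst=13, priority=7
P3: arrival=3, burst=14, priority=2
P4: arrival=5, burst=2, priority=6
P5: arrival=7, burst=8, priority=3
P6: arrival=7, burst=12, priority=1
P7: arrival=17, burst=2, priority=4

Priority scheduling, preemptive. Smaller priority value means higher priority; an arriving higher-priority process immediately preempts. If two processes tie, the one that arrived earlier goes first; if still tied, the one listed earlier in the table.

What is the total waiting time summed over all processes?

Gantt: | P1 0-3 | P3 3-7 | P6 7-19 | P3 19-29 | P5 29-37 | P7 37-39 | P4 39-41 | P2 41-54 |
Completion: P1=3  P2=54  P3=29  P4=41  P5=37  P6=19  P7=39
Turnaround (C−A): P1=3  P2=52  P3=26  P4=36  P5=30  P6=12  P7=22
Waiting = turnaround − burst: P1=0, P2=39, P3=12, P4=34, P5=22, P6=0, P7=20
Total waiting = 0 + 39 + 12 + 34 + 22 + 0 + 20 = 127

127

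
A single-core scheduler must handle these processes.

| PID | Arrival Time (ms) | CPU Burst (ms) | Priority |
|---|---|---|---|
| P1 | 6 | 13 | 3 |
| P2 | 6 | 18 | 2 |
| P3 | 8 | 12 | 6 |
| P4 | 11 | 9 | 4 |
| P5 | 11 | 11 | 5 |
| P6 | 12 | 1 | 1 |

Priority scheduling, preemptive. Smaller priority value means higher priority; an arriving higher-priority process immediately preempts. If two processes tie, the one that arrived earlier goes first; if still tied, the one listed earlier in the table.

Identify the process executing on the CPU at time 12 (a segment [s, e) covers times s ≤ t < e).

Gantt: | idle 0-6 | P2 6-12 | P6 12-13 | P2 13-25 | P1 25-38 | P4 38-47 | P5 47-58 | P3 58-70 |
Completion: P1=38  P2=25  P3=70  P4=47  P5=58  P6=13
Turnaround (C−A): P1=32  P2=19  P3=62  P4=36  P5=47  P6=1

P6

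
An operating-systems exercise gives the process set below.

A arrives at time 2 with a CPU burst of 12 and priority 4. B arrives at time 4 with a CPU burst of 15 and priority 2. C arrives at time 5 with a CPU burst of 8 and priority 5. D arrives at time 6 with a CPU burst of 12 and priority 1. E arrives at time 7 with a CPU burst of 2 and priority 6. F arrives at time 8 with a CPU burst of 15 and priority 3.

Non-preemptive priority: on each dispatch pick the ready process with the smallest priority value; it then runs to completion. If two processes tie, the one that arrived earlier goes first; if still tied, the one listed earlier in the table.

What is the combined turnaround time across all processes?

235

Timeline: | idle 0-2 | A 2-14 | D 14-26 | B 26-41 | F 41-56 | C 56-64 | E 64-66 |
Completion: A=14  B=41  C=64  D=26  E=66  F=56
Turnaround (C−A): A=12  B=37  C=59  D=20  E=59  F=48
Turnaround = completion − arrival: A=12, B=37, C=59, D=20, E=59, F=48
Total turnaround = 12 + 37 + 59 + 20 + 59 + 48 = 235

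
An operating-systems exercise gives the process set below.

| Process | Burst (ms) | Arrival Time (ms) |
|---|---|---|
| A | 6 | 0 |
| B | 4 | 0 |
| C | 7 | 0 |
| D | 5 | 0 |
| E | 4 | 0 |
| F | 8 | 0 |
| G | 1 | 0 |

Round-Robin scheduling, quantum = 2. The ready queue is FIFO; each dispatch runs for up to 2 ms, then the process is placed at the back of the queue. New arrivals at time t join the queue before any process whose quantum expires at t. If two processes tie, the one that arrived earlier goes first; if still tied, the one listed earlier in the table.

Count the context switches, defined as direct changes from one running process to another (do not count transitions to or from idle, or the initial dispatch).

18

Gantt: | A 0-2 | B 2-4 | C 4-6 | D 6-8 | E 8-10 | F 10-12 | G 12-13 | A 13-15 | B 15-17 | C 17-19 | D 19-21 | E 21-23 | F 23-25 | A 25-27 | C 27-29 | D 29-30 | F 30-32 | C 32-33 | F 33-35 |
Completion: A=27  B=17  C=33  D=30  E=23  F=35  G=13
Turnaround (C−A): A=27  B=17  C=33  D=30  E=23  F=35  G=13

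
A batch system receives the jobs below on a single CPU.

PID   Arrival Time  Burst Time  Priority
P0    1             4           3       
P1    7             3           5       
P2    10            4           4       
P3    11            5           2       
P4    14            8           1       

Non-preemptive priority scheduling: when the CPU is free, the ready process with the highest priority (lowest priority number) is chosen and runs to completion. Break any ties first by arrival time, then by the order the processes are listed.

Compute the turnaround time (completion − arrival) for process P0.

4

Gantt: | idle 0-1 | P0 1-5 | idle 5-7 | P1 7-10 | P2 10-14 | P4 14-22 | P3 22-27 |
Completion: P0=5  P1=10  P2=14  P3=27  P4=22
Turnaround (C−A): P0=4  P1=3  P2=4  P3=16  P4=8
Turnaround(P0) = completion − arrival = 5 − 1 = 4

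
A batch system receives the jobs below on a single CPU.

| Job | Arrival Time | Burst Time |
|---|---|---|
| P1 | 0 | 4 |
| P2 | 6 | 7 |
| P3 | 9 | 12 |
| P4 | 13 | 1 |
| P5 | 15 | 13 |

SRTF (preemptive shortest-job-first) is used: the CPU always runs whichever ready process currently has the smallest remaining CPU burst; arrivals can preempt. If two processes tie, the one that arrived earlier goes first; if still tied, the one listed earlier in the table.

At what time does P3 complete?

26

Gantt: | P1 0-4 | idle 4-6 | P2 6-13 | P4 13-14 | P3 14-26 | P5 26-39 |
Completion: P1=4  P2=13  P3=26  P4=14  P5=39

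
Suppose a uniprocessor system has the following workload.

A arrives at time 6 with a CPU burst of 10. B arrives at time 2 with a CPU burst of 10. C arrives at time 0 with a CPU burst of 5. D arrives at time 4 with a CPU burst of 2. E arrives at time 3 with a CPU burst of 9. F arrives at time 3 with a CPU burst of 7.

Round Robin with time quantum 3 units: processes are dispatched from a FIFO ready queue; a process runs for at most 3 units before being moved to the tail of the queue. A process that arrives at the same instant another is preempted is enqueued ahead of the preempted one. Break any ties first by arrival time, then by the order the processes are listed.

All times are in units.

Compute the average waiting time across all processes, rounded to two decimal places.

Timeline: | C 0-3 | B 3-6 | E 6-9 | F 9-12 | C 12-14 | D 14-16 | A 16-19 | B 19-22 | E 22-25 | F 25-28 | A 28-31 | B 31-34 | E 34-37 | F 37-38 | A 38-41 | B 41-42 | A 42-43 |
Completion: A=43  B=42  C=14  D=16  E=37  F=38
Turnaround (C−A): A=37  B=40  C=14  D=12  E=34  F=35
Waiting times: A=27, B=30, C=9, D=10, E=25, F=28
Average waiting = (27+30+9+10+25+28) / 6 = 129/6 = 21.50

21.50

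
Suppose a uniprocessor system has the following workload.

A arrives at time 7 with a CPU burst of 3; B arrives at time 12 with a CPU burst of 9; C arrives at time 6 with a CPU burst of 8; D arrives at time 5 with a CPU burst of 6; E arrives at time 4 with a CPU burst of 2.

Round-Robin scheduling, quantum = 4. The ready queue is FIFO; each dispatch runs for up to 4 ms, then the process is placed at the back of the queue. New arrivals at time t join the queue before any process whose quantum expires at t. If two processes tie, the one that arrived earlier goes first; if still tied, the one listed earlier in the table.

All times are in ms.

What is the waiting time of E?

0

Schedule: | idle 0-4 | E 4-6 | D 6-10 | C 10-14 | A 14-17 | D 17-19 | B 19-23 | C 23-27 | B 27-32 |
Completion: A=17  B=32  C=27  D=19  E=6
Turnaround (C−A): A=10  B=20  C=21  D=14  E=2
Waiting(E) = turnaround − burst = 2 − 2 = 0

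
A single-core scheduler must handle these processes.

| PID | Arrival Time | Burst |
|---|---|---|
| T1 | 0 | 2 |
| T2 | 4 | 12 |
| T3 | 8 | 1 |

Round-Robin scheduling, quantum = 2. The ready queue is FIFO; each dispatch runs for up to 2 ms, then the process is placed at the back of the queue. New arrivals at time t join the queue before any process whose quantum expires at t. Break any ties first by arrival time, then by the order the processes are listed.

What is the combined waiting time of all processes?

1

Gantt: | T1 0-2 | idle 2-4 | T2 4-8 | T3 8-9 | T2 9-17 |
Completion: T1=2  T2=17  T3=9
Waiting = turnaround − burst: T1=0, T2=1, T3=0
Total waiting = 0 + 1 + 0 = 1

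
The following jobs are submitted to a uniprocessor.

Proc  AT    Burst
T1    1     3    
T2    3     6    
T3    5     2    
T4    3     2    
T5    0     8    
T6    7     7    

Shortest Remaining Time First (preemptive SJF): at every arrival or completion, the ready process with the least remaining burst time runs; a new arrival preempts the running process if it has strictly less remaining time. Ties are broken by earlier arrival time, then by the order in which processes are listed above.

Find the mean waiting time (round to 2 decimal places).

Schedule: | T5 0-1 | T1 1-4 | T4 4-6 | T3 6-8 | T2 8-14 | T5 14-21 | T6 21-28 |
Completion: T1=4  T2=14  T3=8  T4=6  T5=21  T6=28
Turnaround (C−A): T1=3  T2=11  T3=3  T4=3  T5=21  T6=21
Waiting times: T1=0, T2=5, T3=1, T4=1, T5=13, T6=14
Average waiting = (0+5+1+1+13+14) / 6 = 34/6 = 5.67

5.67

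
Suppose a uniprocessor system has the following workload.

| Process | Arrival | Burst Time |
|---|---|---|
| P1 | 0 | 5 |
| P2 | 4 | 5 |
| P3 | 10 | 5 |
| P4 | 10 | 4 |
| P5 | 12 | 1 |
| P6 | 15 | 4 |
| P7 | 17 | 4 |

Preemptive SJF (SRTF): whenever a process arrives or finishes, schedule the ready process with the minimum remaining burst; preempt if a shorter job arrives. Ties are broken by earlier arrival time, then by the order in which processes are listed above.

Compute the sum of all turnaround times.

Schedule: | P1 0-5 | P2 5-10 | P4 10-12 | P5 12-13 | P4 13-15 | P6 15-19 | P7 19-23 | P3 23-28 |
Completion: P1=5  P2=10  P3=28  P4=15  P5=13  P6=19  P7=23
Turnaround = completion − arrival: P1=5, P2=6, P3=18, P4=5, P5=1, P6=4, P7=6
Total turnaround = 5 + 6 + 18 + 5 + 1 + 4 + 6 = 45

45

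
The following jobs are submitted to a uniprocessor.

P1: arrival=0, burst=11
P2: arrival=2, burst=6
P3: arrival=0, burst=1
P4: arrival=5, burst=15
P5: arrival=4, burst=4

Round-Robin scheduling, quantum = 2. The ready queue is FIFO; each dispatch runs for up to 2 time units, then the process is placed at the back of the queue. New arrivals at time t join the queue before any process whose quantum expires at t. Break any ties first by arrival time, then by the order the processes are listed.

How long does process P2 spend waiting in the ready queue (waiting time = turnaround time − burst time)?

Gantt: | P1 0-2 | P3 2-3 | P2 3-5 | P1 5-7 | P5 7-9 | P4 9-11 | P2 11-13 | P1 13-15 | P5 15-17 | P4 17-19 | P2 19-21 | P1 21-23 | P4 23-25 | P1 25-27 | P4 27-29 | P1 29-30 | P4 30-37 |
Completion: P1=30  P2=21  P3=3  P4=37  P5=17
Waiting(P2) = turnaround − burst = 19 − 6 = 13

13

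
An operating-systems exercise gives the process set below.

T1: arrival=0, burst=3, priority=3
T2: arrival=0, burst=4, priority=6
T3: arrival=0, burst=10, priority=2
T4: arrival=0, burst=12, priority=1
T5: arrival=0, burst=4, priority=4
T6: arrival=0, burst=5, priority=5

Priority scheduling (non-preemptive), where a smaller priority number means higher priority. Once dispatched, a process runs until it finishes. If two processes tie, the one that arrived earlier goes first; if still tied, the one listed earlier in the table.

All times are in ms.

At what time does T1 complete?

Schedule: | T4 0-12 | T3 12-22 | T1 22-25 | T5 25-29 | T6 29-34 | T2 34-38 |
Completion: T1=25  T2=38  T3=22  T4=12  T5=29  T6=34
Turnaround (C−A): T1=25  T2=38  T3=22  T4=12  T5=29  T6=34

25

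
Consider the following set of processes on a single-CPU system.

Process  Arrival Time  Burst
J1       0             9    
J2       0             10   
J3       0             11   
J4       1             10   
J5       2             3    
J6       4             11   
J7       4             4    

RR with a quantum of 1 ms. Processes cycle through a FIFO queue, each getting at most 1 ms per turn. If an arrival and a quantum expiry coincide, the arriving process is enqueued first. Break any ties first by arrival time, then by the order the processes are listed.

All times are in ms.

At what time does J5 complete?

20

Timeline: | J1 0-1 | J2 1-2 | J3 2-3 | J4 3-4 | J1 4-5 | J5 5-6 | J2 6-7 | J3 7-8 | J6 8-9 | J7 9-10 | J4 10-11 | J1 11-12 | J5 12-13 | J2 13-14 | J3 14-15 | J6 15-16 | J7 16-17 | J4 17-18 | J1 18-19 | J5 19-20 | J2 20-21 | J3 21-22 | J6 22-23 | J7 23-24 | J4 24-25 | J1 25-26 | J2 26-27 | J3 27-28 | J6 28-29 | J7 29-30 | J4 30-31 | J1 31-32 | J2 32-33 | J3 33-34 | J6 34-35 | J4 35-36 | J1 36-37 | J2 37-38 | J3 38-39 | J6 39-40 | J4 40-41 | J1 41-42 | J2 42-43 | J3 43-44 | J6 44-45 | J4 45-46 | J1 46-47 | J2 47-48 | J3 48-49 | J6 49-50 | J4 50-51 | J2 51-52 | J3 52-53 | J6 53-54 | J4 54-55 | J3 55-56 | J6 56-58 |
Completion: J1=47  J2=52  J3=56  J4=55  J5=20  J6=58  J7=30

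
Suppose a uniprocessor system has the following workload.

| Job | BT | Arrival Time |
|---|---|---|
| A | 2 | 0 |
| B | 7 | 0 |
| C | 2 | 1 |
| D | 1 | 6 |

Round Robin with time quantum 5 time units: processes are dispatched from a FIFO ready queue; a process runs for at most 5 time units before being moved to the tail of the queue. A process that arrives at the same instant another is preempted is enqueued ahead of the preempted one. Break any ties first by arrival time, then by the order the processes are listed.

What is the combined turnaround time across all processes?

26

Schedule: | A 0-2 | B 2-7 | C 7-9 | D 9-10 | B 10-12 |
Completion: A=2  B=12  C=9  D=10
Turnaround = completion − arrival: A=2, B=12, C=8, D=4
Total turnaround = 2 + 12 + 8 + 4 = 26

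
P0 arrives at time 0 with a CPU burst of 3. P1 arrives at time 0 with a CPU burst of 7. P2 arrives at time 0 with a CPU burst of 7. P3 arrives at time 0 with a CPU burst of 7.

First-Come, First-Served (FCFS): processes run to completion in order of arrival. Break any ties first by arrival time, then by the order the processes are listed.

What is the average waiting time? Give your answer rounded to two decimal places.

7.50

Gantt: | P0 0-3 | P1 3-10 | P2 10-17 | P3 17-24 |
Completion: P0=3  P1=10  P2=17  P3=24
Waiting times: P0=0, P1=3, P2=10, P3=17
Average waiting = (0+3+10+17) / 4 = 30/4 = 7.50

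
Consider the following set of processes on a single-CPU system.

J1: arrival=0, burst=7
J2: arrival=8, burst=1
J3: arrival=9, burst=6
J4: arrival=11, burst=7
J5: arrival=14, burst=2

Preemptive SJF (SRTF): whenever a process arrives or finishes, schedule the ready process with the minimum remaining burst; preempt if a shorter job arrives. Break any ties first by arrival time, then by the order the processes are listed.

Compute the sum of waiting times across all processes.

7

Gantt: | J1 0-7 | idle 7-8 | J2 8-9 | J3 9-15 | J5 15-17 | J4 17-24 |
Completion: J1=7  J2=9  J3=15  J4=24  J5=17
Turnaround (C−A): J1=7  J2=1  J3=6  J4=13  J5=3
Waiting = turnaround − burst: J1=0, J2=0, J3=0, J4=6, J5=1
Total waiting = 0 + 0 + 0 + 6 + 1 = 7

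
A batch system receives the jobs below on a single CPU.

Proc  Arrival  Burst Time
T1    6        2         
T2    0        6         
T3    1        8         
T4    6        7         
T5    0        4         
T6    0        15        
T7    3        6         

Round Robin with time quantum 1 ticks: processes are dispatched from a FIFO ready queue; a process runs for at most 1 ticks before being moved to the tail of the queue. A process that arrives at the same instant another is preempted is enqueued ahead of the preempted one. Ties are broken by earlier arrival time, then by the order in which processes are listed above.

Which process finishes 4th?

T7

Timeline: | T2 0-1 | T5 1-2 | T6 2-3 | T3 3-4 | T2 4-5 | T5 5-6 | T7 6-7 | T6 7-8 | T3 8-9 | T2 9-10 | T1 10-11 | T4 11-12 | T5 12-13 | T7 13-14 | T6 14-15 | T3 15-16 | T2 16-17 | T1 17-18 | T4 18-19 | T5 19-20 | T7 20-21 | T6 21-22 | T3 22-23 | T2 23-24 | T4 24-25 | T7 25-26 | T6 26-27 | T3 27-28 | T2 28-29 | T4 29-30 | T7 30-31 | T6 31-32 | T3 32-33 | T4 33-34 | T7 34-35 | T6 35-36 | T3 36-37 | T4 37-38 | T6 38-39 | T3 39-40 | T4 40-41 | T6 41-48 |
Completion: T1=18  T2=29  T3=40  T4=41  T5=20  T6=48  T7=35
Turnaround (C−A): T1=12  T2=29  T3=39  T4=35  T5=20  T6=48  T7=32
Finish order: T1 → T5 → T2 → T7 → T3 → T4 → T6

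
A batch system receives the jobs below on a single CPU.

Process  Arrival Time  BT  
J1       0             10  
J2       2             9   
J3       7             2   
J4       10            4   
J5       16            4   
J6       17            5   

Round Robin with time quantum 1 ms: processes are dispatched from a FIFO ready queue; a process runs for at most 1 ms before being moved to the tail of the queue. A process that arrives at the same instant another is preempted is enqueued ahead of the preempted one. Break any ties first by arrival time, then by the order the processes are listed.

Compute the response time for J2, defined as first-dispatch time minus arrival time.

Timeline: | J1 0-2 | J2 2-3 | J1 3-4 | J2 4-5 | J1 5-6 | J2 6-7 | J1 7-8 | J3 8-9 | J2 9-10 | J1 10-11 | J3 11-12 | J4 12-13 | J2 13-14 | J1 14-15 | J4 15-16 | J2 16-17 | J1 17-18 | J5 18-19 | J4 19-20 | J6 20-21 | J2 21-22 | J1 22-23 | J5 23-24 | J4 24-25 | J6 25-26 | J2 26-27 | J1 27-28 | J5 28-29 | J6 29-30 | J2 30-31 | J5 31-32 | J6 32-34 |
Completion: J1=28  J2=31  J3=12  J4=25  J5=32  J6=34
Response(J2) = first start − arrival = 2 − 2 = 0

0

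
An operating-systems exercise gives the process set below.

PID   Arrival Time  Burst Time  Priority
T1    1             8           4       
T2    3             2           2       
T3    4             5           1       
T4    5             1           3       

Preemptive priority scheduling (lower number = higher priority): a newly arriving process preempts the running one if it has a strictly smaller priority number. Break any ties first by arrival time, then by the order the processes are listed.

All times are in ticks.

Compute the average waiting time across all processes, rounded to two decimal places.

Timeline: | idle 0-1 | T1 1-3 | T2 3-4 | T3 4-9 | T2 9-10 | T4 10-11 | T1 11-17 |
Completion: T1=17  T2=10  T3=9  T4=11
Waiting times: T1=8, T2=5, T3=0, T4=5
Average waiting = (8+5+0+5) / 4 = 18/4 = 4.50

4.50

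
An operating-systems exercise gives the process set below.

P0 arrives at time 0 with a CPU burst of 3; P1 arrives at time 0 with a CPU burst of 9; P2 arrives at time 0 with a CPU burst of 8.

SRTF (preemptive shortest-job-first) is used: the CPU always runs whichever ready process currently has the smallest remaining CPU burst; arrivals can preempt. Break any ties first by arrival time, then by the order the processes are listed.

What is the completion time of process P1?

20

Gantt: | P0 0-3 | P2 3-11 | P1 11-20 |
Completion: P0=3  P1=20  P2=11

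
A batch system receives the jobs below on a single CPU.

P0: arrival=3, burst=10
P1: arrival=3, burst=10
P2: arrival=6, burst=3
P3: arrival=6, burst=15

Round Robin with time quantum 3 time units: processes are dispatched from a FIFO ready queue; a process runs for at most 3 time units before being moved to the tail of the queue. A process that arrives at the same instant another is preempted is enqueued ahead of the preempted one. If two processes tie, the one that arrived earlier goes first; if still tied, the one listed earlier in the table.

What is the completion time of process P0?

34

Gantt: | idle 0-3 | P0 3-6 | P1 6-9 | P2 9-12 | P3 12-15 | P0 15-18 | P1 18-21 | P3 21-24 | P0 24-27 | P1 27-30 | P3 30-33 | P0 33-34 | P1 34-35 | P3 35-41 |
Completion: P0=34  P1=35  P2=12  P3=41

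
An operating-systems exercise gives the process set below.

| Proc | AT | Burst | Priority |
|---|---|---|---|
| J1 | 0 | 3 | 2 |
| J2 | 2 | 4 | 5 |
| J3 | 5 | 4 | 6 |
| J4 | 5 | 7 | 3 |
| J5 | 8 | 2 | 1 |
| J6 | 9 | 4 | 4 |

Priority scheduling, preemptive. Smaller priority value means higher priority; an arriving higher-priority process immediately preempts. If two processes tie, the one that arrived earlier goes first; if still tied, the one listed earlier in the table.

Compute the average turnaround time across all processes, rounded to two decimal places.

10.00

Gantt: | J1 0-3 | J2 3-5 | J4 5-8 | J5 8-10 | J4 10-14 | J6 14-18 | J2 18-20 | J3 20-24 |
Completion: J1=3  J2=20  J3=24  J4=14  J5=10  J6=18
Turnaround (C−A): J1=3  J2=18  J3=19  J4=9  J5=2  J6=9
Turnaround times: J1=3, J2=18, J3=19, J4=9, J5=2, J6=9
Average turnaround = (3+18+19+9+2+9) / 6 = 60/6 = 10.00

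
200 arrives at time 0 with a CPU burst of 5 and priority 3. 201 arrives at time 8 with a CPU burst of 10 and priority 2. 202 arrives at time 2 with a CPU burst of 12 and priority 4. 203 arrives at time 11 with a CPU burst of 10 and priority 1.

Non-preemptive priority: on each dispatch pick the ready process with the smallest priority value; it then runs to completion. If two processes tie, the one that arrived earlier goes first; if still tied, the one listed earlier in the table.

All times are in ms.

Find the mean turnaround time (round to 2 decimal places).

16.25

Timeline: | 200 0-5 | 202 5-17 | 203 17-27 | 201 27-37 |
Completion: 200=5  201=37  202=17  203=27
Turnaround (C−A): 200=5  201=29  202=15  203=16
Turnaround times: 200=5, 201=29, 202=15, 203=16
Average turnaround = (5+29+15+16) / 4 = 65/4 = 16.25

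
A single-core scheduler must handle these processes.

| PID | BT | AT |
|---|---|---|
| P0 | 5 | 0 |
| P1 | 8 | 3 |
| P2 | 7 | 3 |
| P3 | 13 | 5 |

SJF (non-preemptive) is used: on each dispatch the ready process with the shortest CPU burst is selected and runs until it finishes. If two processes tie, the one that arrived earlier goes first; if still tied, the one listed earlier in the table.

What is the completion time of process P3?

33

Schedule: | P0 0-5 | P2 5-12 | P1 12-20 | P3 20-33 |
Completion: P0=5  P1=20  P2=12  P3=33
Turnaround (C−A): P0=5  P1=17  P2=9  P3=28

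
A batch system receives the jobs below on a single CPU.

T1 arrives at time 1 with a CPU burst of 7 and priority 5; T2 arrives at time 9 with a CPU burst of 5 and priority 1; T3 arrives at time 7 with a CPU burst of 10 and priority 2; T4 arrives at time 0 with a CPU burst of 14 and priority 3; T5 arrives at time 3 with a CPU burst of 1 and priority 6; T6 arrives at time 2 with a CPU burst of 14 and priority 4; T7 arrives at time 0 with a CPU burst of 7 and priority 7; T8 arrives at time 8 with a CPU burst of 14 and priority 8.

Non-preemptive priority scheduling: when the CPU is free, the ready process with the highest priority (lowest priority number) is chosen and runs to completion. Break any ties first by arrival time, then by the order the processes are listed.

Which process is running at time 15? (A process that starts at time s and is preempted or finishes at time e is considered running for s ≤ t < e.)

T2

Gantt: | T4 0-14 | T2 14-19 | T3 19-29 | T6 29-43 | T1 43-50 | T5 50-51 | T7 51-58 | T8 58-72 |
Completion: T1=50  T2=19  T3=29  T4=14  T5=51  T6=43  T7=58  T8=72
Turnaround (C−A): T1=49  T2=10  T3=22  T4=14  T5=48  T6=41  T7=58  T8=64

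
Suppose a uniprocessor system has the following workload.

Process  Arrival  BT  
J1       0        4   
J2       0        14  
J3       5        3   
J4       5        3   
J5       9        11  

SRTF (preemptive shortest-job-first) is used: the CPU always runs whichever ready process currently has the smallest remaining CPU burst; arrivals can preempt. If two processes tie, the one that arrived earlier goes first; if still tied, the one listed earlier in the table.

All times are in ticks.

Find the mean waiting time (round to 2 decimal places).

5.20

Timeline: | J1 0-4 | J2 4-5 | J3 5-8 | J4 8-11 | J5 11-22 | J2 22-35 |
Completion: J1=4  J2=35  J3=8  J4=11  J5=22
Turnaround (C−A): J1=4  J2=35  J3=3  J4=6  J5=13
Waiting times: J1=0, J2=21, J3=0, J4=3, J5=2
Average waiting = (0+21+0+3+2) / 5 = 26/5 = 5.20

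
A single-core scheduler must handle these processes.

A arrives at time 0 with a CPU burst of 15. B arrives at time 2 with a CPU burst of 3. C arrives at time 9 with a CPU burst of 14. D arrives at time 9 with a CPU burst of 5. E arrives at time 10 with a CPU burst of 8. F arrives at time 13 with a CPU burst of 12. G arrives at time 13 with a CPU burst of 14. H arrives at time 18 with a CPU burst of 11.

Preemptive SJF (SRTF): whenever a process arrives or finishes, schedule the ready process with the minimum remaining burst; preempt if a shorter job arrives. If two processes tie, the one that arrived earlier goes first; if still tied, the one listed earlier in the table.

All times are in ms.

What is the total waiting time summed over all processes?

162

Timeline: | A 0-2 | B 2-5 | A 5-9 | D 9-14 | E 14-22 | A 22-31 | H 31-42 | F 42-54 | C 54-68 | G 68-82 |
Completion: A=31  B=5  C=68  D=14  E=22  F=54  G=82  H=42
Turnaround (C−A): A=31  B=3  C=59  D=5  E=12  F=41  G=69  H=24
Waiting = turnaround − burst: A=16, B=0, C=45, D=0, E=4, F=29, G=55, H=13
Total waiting = 16 + 0 + 45 + 0 + 4 + 29 + 55 + 13 = 162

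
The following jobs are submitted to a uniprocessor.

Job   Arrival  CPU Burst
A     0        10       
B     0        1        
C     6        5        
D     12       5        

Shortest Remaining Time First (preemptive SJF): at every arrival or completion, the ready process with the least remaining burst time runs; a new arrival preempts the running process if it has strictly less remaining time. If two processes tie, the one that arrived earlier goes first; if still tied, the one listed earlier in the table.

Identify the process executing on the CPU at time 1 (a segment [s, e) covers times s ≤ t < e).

A

Gantt: | B 0-1 | A 1-11 | C 11-16 | D 16-21 |
Completion: A=11  B=1  C=16  D=21
Turnaround (C−A): A=11  B=1  C=10  D=9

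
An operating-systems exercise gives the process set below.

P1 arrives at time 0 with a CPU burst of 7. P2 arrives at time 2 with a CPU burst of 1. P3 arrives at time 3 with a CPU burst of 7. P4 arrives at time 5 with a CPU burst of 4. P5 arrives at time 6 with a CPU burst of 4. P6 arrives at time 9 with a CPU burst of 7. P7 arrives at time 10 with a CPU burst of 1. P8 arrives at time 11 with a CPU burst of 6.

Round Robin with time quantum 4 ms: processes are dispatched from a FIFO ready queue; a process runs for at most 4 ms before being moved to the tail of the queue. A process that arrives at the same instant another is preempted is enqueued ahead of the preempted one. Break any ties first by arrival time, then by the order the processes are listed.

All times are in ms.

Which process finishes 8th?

P8

Schedule: | P1 0-4 | P2 4-5 | P3 5-9 | P1 9-12 | P4 12-16 | P5 16-20 | P6 20-24 | P3 24-27 | P7 27-28 | P8 28-32 | P6 32-35 | P8 35-37 |
Completion: P1=12  P2=5  P3=27  P4=16  P5=20  P6=35  P7=28  P8=37
Finish order: P2 → P1 → P4 → P5 → P3 → P7 → P6 → P8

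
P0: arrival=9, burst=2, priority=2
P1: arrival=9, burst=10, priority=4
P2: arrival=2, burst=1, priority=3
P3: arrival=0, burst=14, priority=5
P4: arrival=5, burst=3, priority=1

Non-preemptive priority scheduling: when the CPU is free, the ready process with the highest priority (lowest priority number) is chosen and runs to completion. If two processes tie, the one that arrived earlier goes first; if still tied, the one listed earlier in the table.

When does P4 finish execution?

Gantt: | P3 0-14 | P4 14-17 | P0 17-19 | P2 19-20 | P1 20-30 |
Completion: P0=19  P1=30  P2=20  P3=14  P4=17

17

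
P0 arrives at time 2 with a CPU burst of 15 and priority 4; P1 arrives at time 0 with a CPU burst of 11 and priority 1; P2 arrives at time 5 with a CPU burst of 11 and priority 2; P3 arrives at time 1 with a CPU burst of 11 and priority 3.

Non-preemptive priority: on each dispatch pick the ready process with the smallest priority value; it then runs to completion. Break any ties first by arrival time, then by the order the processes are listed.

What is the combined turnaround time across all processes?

Timeline: | P1 0-11 | P2 11-22 | P3 22-33 | P0 33-48 |
Completion: P0=48  P1=11  P2=22  P3=33
Turnaround = completion − arrival: P0=46, P1=11, P2=17, P3=32
Total turnaround = 46 + 11 + 17 + 32 = 106

106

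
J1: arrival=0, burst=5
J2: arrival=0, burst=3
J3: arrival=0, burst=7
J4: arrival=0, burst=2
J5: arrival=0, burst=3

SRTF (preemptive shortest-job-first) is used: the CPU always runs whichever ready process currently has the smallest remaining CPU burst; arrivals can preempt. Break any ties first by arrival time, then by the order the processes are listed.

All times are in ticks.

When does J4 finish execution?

Gantt: | J4 0-2 | J2 2-5 | J5 5-8 | J1 8-13 | J3 13-20 |
Completion: J1=13  J2=5  J3=20  J4=2  J5=8

2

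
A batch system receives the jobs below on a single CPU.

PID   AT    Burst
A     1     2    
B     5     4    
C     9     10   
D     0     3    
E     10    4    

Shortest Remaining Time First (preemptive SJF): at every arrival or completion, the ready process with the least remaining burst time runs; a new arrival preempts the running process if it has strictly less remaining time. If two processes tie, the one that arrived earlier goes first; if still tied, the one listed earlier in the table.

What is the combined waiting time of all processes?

6

Schedule: | D 0-3 | A 3-5 | B 5-9 | C 9-10 | E 10-14 | C 14-23 |
Completion: A=5  B=9  C=23  D=3  E=14
Turnaround (C−A): A=4  B=4  C=14  D=3  E=4
Waiting = turnaround − burst: A=2, B=0, C=4, D=0, E=0
Total waiting = 2 + 0 + 4 + 0 + 0 = 6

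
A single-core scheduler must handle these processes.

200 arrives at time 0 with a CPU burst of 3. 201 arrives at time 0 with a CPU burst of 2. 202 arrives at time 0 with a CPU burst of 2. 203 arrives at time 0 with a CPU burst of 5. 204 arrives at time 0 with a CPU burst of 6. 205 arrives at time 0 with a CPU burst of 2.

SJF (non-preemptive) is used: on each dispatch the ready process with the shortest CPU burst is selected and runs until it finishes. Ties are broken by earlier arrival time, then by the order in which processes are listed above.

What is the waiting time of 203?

Gantt: | 201 0-2 | 202 2-4 | 205 4-6 | 200 6-9 | 203 9-14 | 204 14-20 |
Completion: 200=9  201=2  202=4  203=14  204=20  205=6
Turnaround (C−A): 200=9  201=2  202=4  203=14  204=20  205=6
Waiting(203) = turnaround − burst = 14 − 5 = 9

9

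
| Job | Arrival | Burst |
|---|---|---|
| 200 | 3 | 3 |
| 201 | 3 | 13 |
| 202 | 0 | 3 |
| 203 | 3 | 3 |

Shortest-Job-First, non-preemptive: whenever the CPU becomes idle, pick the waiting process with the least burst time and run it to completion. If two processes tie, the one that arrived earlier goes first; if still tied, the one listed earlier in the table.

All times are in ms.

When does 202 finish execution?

Gantt: | 202 0-3 | 200 3-6 | 203 6-9 | 201 9-22 |
Completion: 200=6  201=22  202=3  203=9
Turnaround (C−A): 200=3  201=19  202=3  203=6

3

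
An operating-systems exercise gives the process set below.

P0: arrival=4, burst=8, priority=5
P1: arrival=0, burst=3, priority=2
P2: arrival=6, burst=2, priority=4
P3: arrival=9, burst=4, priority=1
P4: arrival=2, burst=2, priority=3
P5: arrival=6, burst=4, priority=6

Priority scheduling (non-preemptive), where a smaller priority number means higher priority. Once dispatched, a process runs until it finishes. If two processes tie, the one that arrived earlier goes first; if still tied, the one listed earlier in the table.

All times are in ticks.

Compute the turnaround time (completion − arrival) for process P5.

Gantt: | P1 0-3 | P4 3-5 | P0 5-13 | P3 13-17 | P2 17-19 | P5 19-23 |
Completion: P0=13  P1=3  P2=19  P3=17  P4=5  P5=23
Turnaround (C−A): P0=9  P1=3  P2=13  P3=8  P4=3  P5=17
Turnaround(P5) = completion − arrival = 23 − 6 = 17

17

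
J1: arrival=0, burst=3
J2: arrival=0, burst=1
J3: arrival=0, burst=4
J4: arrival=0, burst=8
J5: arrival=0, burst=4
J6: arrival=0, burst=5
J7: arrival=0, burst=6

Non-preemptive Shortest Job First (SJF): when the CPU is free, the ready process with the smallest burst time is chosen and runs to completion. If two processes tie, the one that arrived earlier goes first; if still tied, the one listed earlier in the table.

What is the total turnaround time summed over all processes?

96

Gantt: | J2 0-1 | J1 1-4 | J3 4-8 | J5 8-12 | J6 12-17 | J7 17-23 | J4 23-31 |
Completion: J1=4  J2=1  J3=8  J4=31  J5=12  J6=17  J7=23
Turnaround (C−A): J1=4  J2=1  J3=8  J4=31  J5=12  J6=17  J7=23
Turnaround = completion − arrival: J1=4, J2=1, J3=8, J4=31, J5=12, J6=17, J7=23
Total turnaround = 4 + 1 + 8 + 31 + 12 + 17 + 23 = 96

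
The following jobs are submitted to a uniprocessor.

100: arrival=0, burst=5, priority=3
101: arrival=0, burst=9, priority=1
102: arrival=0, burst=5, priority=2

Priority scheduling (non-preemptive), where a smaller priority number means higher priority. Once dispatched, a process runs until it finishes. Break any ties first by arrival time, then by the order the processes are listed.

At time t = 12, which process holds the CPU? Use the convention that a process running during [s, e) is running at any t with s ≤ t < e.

Timeline: | 101 0-9 | 102 9-14 | 100 14-19 |
Completion: 100=19  101=9  102=14

102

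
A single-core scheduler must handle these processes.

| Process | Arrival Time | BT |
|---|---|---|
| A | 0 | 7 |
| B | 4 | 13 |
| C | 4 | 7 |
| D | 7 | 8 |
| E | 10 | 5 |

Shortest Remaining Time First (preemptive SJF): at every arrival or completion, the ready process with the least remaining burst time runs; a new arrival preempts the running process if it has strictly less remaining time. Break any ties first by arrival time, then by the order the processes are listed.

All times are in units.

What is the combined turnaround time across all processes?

82

Timeline: | A 0-7 | C 7-14 | E 14-19 | D 19-27 | B 27-40 |
Completion: A=7  B=40  C=14  D=27  E=19
Turnaround (C−A): A=7  B=36  C=10  D=20  E=9
Turnaround = completion − arrival: A=7, B=36, C=10, D=20, E=9
Total turnaround = 7 + 36 + 10 + 20 + 9 = 82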